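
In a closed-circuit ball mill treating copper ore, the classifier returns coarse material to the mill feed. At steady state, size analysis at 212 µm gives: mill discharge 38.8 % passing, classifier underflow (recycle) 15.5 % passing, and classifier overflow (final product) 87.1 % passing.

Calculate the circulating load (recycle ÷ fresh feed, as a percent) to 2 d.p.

CL = 207.30 %

Balance %-passing 212 µm (r = R/F):
Fd + Rd = Ru + Fo ⇒ R/F = (o−d)/(d−u)
r = (87.1 − 38.8)/(38.8 − 15.5) = 48.3/23.3 = 2.0730
CL = 100·r = 207.30 %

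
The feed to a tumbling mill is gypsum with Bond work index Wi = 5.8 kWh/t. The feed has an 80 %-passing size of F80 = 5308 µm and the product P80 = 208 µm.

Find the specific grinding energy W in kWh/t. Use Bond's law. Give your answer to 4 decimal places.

W = 3.2255 kWh/t

W_Bond = 10·Wi·(1/√P₈₀ − 1/√F₈₀)
1/√208 = 0.069338;  1/√5308 = 0.013726
W = 10·5.8·(0.069338 − 0.013726) = 3.2255 kWh/t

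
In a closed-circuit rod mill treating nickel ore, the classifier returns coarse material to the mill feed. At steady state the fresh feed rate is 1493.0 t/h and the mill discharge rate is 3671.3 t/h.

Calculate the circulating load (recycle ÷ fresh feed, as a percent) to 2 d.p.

Discharge = new feed + return, hence
R = M − F = 3671.3 − 1493.0 = 2178.3 t/h
CL = 100·R/F = 100·2178.3/1493.0 = 145.90 %

CL = 145.90 %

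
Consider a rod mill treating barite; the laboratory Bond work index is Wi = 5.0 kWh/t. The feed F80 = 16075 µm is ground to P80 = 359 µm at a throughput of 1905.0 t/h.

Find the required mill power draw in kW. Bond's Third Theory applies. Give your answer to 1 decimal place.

P = 4275.8 kW

W = 10·Wi·(P80^(-½) − F80^(-½))
W = 10·5.0·(1/√359 − 1/√16075) = 10·5.0·(0.044891) = 2.2445 kWh/t
P = W·T = 2.2445·1905.0 = 4275.8 kW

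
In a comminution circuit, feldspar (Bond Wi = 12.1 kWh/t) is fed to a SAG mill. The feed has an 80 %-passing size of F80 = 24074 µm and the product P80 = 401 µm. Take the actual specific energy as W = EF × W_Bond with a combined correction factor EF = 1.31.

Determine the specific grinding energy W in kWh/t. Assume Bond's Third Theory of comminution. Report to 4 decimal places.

W = 10 Wi (1/√P80 − 1/√F80)  [Bond]
1/√401 = 0.049938;  1/√24074 = 0.006445
W = 10·12.1·(0.049938 − 0.006445) = 5.2626 kWh/t
Apply correction: 5.2626 × 1.31 = 6.8940 kWh/t

W = 6.8940 kWh/t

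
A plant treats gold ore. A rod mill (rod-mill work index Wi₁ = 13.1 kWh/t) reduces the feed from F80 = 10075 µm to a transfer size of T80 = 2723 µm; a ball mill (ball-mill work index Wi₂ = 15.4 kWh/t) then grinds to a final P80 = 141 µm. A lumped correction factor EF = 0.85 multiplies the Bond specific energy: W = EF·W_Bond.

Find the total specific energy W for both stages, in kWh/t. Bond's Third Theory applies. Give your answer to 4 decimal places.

W = 10 Wi (P80^-0.5 − F80^-0.5)
Stage 1 (10075→2723 µm, Wi₁=13.1): W₁ = 10·13.1·(0.019164 − 0.009963) = 1.2053 kWh/t
Stage 2 (2723→141 µm, Wi₂=15.4): W₂ = 10·15.4·(0.084215 − 0.019164) = 10.0180 kWh/t
W = W₁ + W₂ = 1.2053 + 10.0180 = 11.2233 kWh/t
W_actual = 0.85 × 11.2233 = 9.5398 kWh/t

W = 9.5398 kWh/t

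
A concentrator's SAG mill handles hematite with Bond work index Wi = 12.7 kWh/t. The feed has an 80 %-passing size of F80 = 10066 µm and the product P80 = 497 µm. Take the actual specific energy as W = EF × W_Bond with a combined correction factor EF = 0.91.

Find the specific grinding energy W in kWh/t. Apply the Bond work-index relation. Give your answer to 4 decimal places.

W = 10 Wi (P80^-0.5 − F80^-0.5)
1/√497 = 0.044856;  1/√10066 = 0.009967
W = 10·12.7·(0.044856 − 0.009967) = 4.4309 kWh/t
Apply correction: 4.4309 × 0.91 = 4.0321 kWh/t

W = 4.0321 kWh/t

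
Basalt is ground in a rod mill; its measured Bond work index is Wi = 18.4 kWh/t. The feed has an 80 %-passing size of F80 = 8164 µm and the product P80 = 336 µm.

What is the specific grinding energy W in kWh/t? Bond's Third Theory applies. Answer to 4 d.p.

W = 8.0016 kWh/t

Bond: W = 10·Wi·(1/√P80 − 1/√F80)
1/√336 = 0.054554;  1/√8164 = 0.011067
W = 10·18.4·(0.054554 − 0.011067) = 8.0016 kWh/t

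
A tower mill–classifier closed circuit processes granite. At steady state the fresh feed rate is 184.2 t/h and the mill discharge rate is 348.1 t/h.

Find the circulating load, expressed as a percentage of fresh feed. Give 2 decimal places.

CL = 88.98 %

Discharge = new feed + return, hence
R = M − F = 348.1 − 184.2 = 163.9 t/h
CL = 100·R/F = 100·163.9/184.2 = 88.98 %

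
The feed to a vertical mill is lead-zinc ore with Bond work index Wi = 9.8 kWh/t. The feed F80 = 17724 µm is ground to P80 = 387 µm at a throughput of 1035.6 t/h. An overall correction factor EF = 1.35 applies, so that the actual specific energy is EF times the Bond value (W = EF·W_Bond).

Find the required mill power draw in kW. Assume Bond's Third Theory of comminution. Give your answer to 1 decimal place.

W = 10 Wi (1/√P80 − 1/√F80)  [Bond]
W = 10·9.8·(1/√387 − 1/√17724) = 10·9.8·(0.043321) = 4.2455 kWh/t
Apply correction: 4.2455 × 1.35 = 5.7314 kWh/t
P_mill = W·ṁ = 5.7314·1035.6 = 5935.5 kW

P = 5935.5 kW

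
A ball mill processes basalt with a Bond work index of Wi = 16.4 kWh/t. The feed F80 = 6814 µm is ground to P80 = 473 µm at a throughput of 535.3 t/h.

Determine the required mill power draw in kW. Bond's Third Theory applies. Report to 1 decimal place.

P = 2973.0 kW

Bond:  W = 10 Wi (1/√P − 1/√F)
W = 10·16.4·(1/√473 − 1/√6814) = 10·16.4·(0.033866) = 5.5540 kWh/t
Power = W × throughput = 5.5540 kWh/t × 535.3 t/h = 2973.0 kW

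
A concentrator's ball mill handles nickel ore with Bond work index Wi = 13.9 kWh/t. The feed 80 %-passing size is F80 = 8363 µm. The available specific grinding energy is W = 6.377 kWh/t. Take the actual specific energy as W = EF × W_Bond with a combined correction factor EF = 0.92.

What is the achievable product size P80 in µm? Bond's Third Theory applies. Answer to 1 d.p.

W = 10·Wi·(P80^(-½) − F80^(-½))
W_Bond = W / EF = 6.377 / 0.92 = 6.9315 kWh/t
⇒ 1/√P80 = W_Bond/(10 Wi) + 1/√F80
  = 6.9315/(10·13.9) + 1/√8363 = 0.049867 + 0.010935 = 0.060802
P80 = (1/0.060802)² = 16.4468² = 270.50 µm

P80 = 270.5 µm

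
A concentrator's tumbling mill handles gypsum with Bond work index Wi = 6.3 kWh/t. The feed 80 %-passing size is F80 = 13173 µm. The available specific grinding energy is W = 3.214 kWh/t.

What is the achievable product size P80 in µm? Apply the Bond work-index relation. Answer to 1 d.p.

P80 = 280.3 µm

W = 10 Wi (1/√P80 − 1/√F80)  [Bond]
P80^-0.5 = F80^-0.5 + W/(10 Wi)
  = 3.2140/(10·6.3) + 1/√13173 = 0.051016 + 0.008713 = 0.059729
P80 = (1/0.059729)² = 16.7424² = 280.31 µm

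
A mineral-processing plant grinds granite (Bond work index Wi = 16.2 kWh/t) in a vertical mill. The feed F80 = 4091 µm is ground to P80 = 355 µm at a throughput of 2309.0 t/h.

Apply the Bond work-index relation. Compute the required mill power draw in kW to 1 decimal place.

P = 14004.7 kW

W = 10 Wi (1/√P80 − 1/√F80)  [Bond]
W = 10·16.2·(1/√355 − 1/√4091) = 10·16.2·(0.037440) = 6.0653 kWh/t
P_mill = W·ṁ = 6.0653·2309.0 = 14004.7 kW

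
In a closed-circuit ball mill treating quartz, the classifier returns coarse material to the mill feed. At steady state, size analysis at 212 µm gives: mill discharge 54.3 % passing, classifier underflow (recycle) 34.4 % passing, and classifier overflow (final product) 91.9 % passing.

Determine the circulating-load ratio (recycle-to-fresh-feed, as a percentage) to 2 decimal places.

CL = 188.94 %

Let r = R/F. Size balance at 212 µm:
Fd + Rd = Ru + Fo ⇒ R/F = (o−d)/(d−u)
r = (91.9 − 54.3)/(54.3 − 34.4) = 37.6/19.9 = 1.8894
CL = 100·r = 188.94 %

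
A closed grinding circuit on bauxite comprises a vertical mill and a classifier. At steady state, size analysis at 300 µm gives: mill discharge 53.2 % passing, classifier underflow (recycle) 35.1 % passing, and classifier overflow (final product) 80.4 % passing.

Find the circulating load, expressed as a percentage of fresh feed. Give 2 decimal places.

CL = 150.28 %

Two-product formula at 300 µm:
(1+r)·d = r·u + o ⇒ r = (o−d)/(d−u)
r = (80.4 − 53.2)/(53.2 − 35.1) = 27.2/18.1 = 1.5028
CL = 100·r = 150.28 %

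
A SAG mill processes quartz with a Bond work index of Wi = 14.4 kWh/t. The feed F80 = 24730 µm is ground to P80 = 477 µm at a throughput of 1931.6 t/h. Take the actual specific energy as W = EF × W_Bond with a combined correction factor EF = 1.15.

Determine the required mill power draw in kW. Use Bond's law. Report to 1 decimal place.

W = 10 Wi (1/√P80 − 1/√F80)  [Bond]
W = 10·14.4·(1/√477 − 1/√24730) = 10·14.4·(0.039428) = 5.6776 kWh/t
With EF = 1.15: W = 5.6776·1.15 = 6.5293 kWh/t
Power = W × throughput = 6.5293 kWh/t × 1931.6 t/h = 12611.9 kW

P = 12611.9 kW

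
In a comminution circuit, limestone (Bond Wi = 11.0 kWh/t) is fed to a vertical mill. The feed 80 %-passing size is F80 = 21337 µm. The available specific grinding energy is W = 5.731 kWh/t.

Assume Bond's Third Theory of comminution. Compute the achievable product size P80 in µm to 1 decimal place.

P80 = 287.8 µm

W = 10 Wi (P80^-0.5 − F80^-0.5)
P80^-0.5 = F80^-0.5 + W/(10 Wi)
  = 5.7310/(10·11.0) + 1/√21337 = 0.052100 + 0.006846 = 0.058946
P80 = (1/0.058946)² = 16.9647² = 287.80 µm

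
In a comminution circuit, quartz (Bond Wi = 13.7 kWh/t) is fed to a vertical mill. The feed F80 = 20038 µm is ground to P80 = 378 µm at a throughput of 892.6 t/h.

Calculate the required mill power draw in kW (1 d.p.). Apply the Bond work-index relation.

P = 5425.8 kW

Bond:  W = 10 Wi (1/√P − 1/√F)
W = 10·13.7·(1/√378 − 1/√20038) = 10·13.7·(0.044370) = 6.0787 kWh/t
Mill draw = 6.0787 × 892.6 = 5425.8 kW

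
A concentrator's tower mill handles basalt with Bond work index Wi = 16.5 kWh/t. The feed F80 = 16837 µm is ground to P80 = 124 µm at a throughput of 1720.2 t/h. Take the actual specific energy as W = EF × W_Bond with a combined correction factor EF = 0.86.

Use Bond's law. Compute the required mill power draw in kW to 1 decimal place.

W = 10 Wi / √P80 − 10 Wi / √F80
W = 10·16.5·(1/√124 − 1/√16837) = 10·16.5·(0.082096) = 13.5458 kWh/t
W_actual = 0.86 × 13.5458 = 11.6494 kWh/t
Mill draw = 11.6494 × 1720.2 = 20039.3 kW

P = 20039.3 kW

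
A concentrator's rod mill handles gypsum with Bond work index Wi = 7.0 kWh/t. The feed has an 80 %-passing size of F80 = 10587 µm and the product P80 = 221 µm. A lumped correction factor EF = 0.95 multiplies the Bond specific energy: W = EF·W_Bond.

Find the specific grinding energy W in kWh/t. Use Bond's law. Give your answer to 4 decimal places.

W = 3.8270 kWh/t

W = 10 Wi (P80^-0.5 − F80^-0.5)
1/√221 = 0.067267;  1/√10587 = 0.009719
W = 10·7.0·(0.067267 − 0.009719) = 4.0284 kWh/t
Apply correction: 4.0284 × 0.95 = 3.8270 kWh/t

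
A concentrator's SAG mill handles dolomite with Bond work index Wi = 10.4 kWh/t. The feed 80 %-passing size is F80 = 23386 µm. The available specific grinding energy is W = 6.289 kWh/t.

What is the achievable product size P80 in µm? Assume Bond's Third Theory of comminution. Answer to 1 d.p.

W = 10 Wi / √P80 − 10 Wi / √F80
⇒ 1/√P80 = W/(10·Wi) + 1/√F80
  = 6.2890/(10·10.4) + 1/√23386 = 0.060471 + 0.006539 = 0.067010
P80 = (1/0.067010)² = 14.9231² = 222.70 µm

P80 = 222.7 µm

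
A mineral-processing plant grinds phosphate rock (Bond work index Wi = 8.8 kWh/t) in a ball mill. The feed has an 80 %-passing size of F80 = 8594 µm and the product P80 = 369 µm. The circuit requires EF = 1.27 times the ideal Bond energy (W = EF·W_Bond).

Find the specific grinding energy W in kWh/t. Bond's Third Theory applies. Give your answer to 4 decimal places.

W_Bond = 10·Wi·(1/√P₈₀ − 1/√F₈₀)
1/√369 = 0.052058;  1/√8594 = 0.010787
W = 10·8.8·(0.052058 − 0.010787) = 3.6318 kWh/t
W_actual = 1.27 × 3.6318 = 4.6124 kWh/t

W = 4.6124 kWh/t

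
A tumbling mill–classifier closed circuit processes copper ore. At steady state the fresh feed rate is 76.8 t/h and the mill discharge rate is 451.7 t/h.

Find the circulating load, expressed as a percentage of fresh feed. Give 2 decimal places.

CL = 488.15 %

Discharge = new feed + return, hence
R = M − F = 451.7 − 76.8 = 374.9 t/h
CL = 100·R/F = 100·374.9/76.8 = 488.15 %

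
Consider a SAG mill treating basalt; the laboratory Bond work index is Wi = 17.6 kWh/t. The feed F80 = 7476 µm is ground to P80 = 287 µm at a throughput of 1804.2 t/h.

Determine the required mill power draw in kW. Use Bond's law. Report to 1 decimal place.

P = 15071.2 kW

W = 10 Wi (1/√P80 − 1/√F80)  [Bond]
W = 10·17.6·(1/√287 − 1/√7476) = 10·17.6·(0.047463) = 8.3534 kWh/t
P_mill = W·ṁ = 8.3534·1804.2 = 15071.2 kW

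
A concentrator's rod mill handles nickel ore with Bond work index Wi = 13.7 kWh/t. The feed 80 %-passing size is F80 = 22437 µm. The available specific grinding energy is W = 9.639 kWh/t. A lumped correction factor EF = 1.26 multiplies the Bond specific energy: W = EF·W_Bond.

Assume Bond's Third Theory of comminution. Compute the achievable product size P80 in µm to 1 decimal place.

W = 10·Wi·[P80^(−½) − F80^(−½)]
W_Bond = W / EF = 9.639 / 1.26 = 7.6500 kWh/t
1/√P80 = 1/√F80 + W_Bond/(10·Wi)
  = 7.6500/(10·13.7) + 1/√22437 = 0.055839 + 0.006676 = 0.062515
P80 = (1/0.062515)² = 15.9960² = 255.87 µm

P80 = 255.9 µm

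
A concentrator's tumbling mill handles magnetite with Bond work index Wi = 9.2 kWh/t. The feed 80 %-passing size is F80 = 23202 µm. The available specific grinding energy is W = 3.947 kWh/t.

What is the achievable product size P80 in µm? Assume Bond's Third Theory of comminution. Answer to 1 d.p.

W_Bond = 10·Wi·(1/√P₈₀ − 1/√F₈₀)
P80^-0.5 = F80^-0.5 + W/(10 Wi)
  = 3.9470/(10·9.2) + 1/√23202 = 0.042902 + 0.006565 = 0.049467
P80 = (1/0.049467)² = 20.2154² = 408.66 µm

P80 = 408.7 µm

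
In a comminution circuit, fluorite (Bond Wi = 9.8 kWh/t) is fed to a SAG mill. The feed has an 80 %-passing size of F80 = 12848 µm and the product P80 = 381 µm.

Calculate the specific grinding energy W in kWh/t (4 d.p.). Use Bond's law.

Bond: W = 10·Wi·(1/√P80 − 1/√F80)
1/√381 = 0.051232;  1/√12848 = 0.008822
W = 10·9.8·(0.051232 − 0.008822) = 4.1561 kWh/t

W = 4.1561 kWh/t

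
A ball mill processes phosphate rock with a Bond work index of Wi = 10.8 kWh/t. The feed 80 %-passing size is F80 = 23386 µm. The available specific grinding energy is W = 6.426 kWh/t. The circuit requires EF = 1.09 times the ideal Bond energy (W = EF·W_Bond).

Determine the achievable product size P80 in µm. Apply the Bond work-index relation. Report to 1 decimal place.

P80 = 267.6 µm

W = 10·Wi·(P80^(-½) − F80^(-½))
W_Bond = W / EF = 6.426 / 1.09 = 5.8954 kWh/t
⇒ 1/√P80 = W_Bond/(10·Wi) + 1/√F80
  = 5.8954/(10·10.8) + 1/√23386 = 0.054587 + 0.006539 = 0.061126
P80 = (1/0.061126)² = 16.3596² = 267.64 µm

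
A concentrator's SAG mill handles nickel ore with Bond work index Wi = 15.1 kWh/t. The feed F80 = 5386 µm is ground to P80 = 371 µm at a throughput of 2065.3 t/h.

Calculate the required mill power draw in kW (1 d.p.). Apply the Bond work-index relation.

P = 11941.6 kW

W = 10·Wi·[P80^(−½) − F80^(−½)]
W = 10·15.1·(1/√371 − 1/√5386) = 10·15.1·(0.038291) = 5.7820 kWh/t
Mill draw = 5.7820 × 2065.3 = 11941.6 kW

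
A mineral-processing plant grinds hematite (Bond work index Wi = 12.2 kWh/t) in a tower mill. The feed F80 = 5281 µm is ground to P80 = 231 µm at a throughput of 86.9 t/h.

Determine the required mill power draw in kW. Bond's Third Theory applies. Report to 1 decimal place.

P = 551.7 kW

W = 10 Wi (1/√P80 − 1/√F80)  [Bond]
W = 10·12.2·(1/√231 − 1/√5281) = 10·12.2·(0.052034) = 6.3482 kWh/t
Power = W × throughput = 6.3482 kWh/t × 86.9 t/h = 551.7 kW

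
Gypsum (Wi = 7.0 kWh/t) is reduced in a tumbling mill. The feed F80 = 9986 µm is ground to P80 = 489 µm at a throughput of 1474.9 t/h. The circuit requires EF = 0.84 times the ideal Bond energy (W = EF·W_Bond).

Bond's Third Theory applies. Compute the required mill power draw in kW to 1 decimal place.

W_Bond = 10·Wi·(1/√P₈₀ − 1/√F₈₀)
W = 10·7.0·(1/√489 − 1/√9986) = 10·7.0·(0.035215) = 2.4650 kWh/t
Apply correction: 2.4650 × 0.84 = 2.0706 kWh/t
Mill draw = 2.0706 × 1474.9 = 3054.0 kW

P = 3054.0 kW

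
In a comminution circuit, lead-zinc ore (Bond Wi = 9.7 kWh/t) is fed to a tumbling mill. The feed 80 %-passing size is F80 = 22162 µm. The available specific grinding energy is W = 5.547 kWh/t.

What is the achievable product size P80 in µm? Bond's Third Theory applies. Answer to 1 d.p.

P80 = 244.9 µm

W = 10 Wi / √P80 − 10 Wi / √F80
⇒ 1/√P80 = W/(10 Wi) + 1/√F80
  = 5.5470/(10·9.7) + 1/√22162 = 0.057186 + 0.006717 = 0.063903
P80 = (1/0.063903)² = 15.6487² = 244.88 µm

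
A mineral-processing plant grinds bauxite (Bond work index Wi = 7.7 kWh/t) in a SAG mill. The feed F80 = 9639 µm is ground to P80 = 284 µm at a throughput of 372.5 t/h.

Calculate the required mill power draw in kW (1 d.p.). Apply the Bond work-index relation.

W = 10 Wi / √P80 − 10 Wi / √F80
W = 10·7.7·(1/√284 − 1/√9639) = 10·7.7·(0.049154) = 3.7848 kWh/t
P = W·T = 3.7848·372.5 = 1409.8 kW

P = 1409.8 kW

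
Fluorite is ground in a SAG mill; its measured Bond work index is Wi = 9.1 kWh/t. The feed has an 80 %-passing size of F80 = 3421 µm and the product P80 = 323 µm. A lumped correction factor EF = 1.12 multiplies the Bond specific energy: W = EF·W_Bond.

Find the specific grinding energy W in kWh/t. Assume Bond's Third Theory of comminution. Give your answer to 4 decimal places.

W = 3.9284 kWh/t

W = 10·Wi·[P80^(−½) − F80^(−½)]
1/√323 = 0.055641;  1/√3421 = 0.017097
W = 10·9.1·(0.055641 − 0.017097) = 3.5075 kWh/t
With EF = 1.12: W = 3.5075·1.12 = 3.9284 kWh/t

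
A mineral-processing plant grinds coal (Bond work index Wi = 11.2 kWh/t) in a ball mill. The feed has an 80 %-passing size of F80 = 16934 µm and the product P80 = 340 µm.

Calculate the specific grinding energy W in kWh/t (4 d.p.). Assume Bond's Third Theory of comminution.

W = 5.2134 kWh/t

W = 10 Wi (1/√P80 − 1/√F80)  [Bond]
1/√340 = 0.054233;  1/√16934 = 0.007685
W = 10·11.2·(0.054233 − 0.007685) = 5.2134 kWh/t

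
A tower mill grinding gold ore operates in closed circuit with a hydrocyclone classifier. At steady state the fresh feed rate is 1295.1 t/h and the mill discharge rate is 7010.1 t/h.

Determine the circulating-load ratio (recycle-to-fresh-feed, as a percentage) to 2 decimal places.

M = F + R at steady state, so:
R = M − F = 7010.1 − 1295.1 = 5715.0 t/h
CL = 100·R/F = 100·5715.0/1295.1 = 441.28 %

CL = 441.28 %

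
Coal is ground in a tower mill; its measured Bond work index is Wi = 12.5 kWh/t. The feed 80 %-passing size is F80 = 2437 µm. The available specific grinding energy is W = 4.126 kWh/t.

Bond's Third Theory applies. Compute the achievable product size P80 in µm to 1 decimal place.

P80 = 352.5 µm

W = 10·Wi·(P80^(-½) − F80^(-½))
⇒ 1/√P80 = W/(10 Wi) + 1/√F80
  = 4.1260/(10·12.5) + 1/√2437 = 0.033008 + 0.020257 = 0.053265
P80 = (1/0.053265)² = 18.7741² = 352.47 µm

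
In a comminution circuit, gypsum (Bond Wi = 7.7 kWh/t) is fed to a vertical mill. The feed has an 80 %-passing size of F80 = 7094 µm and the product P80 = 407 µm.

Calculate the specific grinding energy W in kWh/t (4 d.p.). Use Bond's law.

W = 10·Wi·(P80^(-½) − F80^(-½))
1/√407 = 0.049568;  1/√7094 = 0.011873
W = 10·7.7·(0.049568 − 0.011873) = 2.9025 kWh/t

W = 2.9025 kWh/t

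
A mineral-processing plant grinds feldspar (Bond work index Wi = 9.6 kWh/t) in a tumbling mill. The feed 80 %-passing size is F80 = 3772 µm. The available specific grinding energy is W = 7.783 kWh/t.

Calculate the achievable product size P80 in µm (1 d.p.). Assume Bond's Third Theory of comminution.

W = 10·Wi·[P80^(−½) − F80^(−½)]
P80^(−½) = W/(10 Wi) + F80^(−½)
  = 7.7830/(10·9.6) + 1/√3772 = 0.081073 + 0.016282 = 0.097355
P80 = (1/0.097355)² = 10.2717² = 105.51 µm

P80 = 105.5 µm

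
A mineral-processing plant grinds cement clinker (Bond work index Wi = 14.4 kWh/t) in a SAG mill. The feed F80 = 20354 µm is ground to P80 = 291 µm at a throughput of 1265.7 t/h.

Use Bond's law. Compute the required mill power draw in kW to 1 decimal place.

W = 10 Wi / √P80 − 10 Wi / √F80
W = 10·14.4·(1/√291 − 1/√20354) = 10·14.4·(0.051612) = 7.4321 kWh/t
Mill draw = 7.4321 × 1265.7 = 9406.8 kW

P = 9406.8 kW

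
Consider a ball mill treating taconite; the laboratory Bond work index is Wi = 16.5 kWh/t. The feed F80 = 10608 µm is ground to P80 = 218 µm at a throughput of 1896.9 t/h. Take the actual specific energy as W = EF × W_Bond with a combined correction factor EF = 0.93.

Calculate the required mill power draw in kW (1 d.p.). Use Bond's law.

P = 16888.2 kW

Bond:  W = 10 Wi (1/√P − 1/√F)
W = 10·16.5·(1/√218 − 1/√10608) = 10·16.5·(0.058019) = 9.5732 kWh/t
W_actual = 0.93 × 9.5732 = 8.9031 kWh/t
Mill draw = 8.9031 × 1896.9 = 16888.2 kW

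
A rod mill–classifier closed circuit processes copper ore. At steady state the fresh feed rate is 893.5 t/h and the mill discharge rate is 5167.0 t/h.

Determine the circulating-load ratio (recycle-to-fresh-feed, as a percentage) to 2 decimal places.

CL = 478.29 %

Mill node: discharge = fresh + recycle.
R = M − F = 5167.0 − 893.5 = 4273.5 t/h
CL = 100·R/F = 100·4273.5/893.5 = 478.29 %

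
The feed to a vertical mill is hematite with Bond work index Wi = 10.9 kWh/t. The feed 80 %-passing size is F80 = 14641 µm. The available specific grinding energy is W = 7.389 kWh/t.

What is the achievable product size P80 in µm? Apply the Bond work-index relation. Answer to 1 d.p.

Bond:  W = 10 Wi (1/√P − 1/√F)
P80^(−½) = W/(10 Wi) + F80^(−½)
  = 7.3890/(10·10.9) + 1/√14641 = 0.067789 + 0.008264 = 0.076053
P80 = (1/0.076053)² = 13.1486² = 172.89 µm

P80 = 172.9 µm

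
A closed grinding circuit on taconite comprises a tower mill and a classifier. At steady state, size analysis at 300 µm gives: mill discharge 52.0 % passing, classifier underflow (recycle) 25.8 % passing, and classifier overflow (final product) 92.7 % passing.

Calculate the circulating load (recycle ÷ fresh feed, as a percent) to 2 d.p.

Two-product formula at 300 µm:
(1+r)d = ru + o → r = (o−d)/(d−u)
r = (92.7 − 52.0)/(52.0 − 25.8) = 40.7/26.2 = 1.5534
CL = 100·r = 155.34 %

CL = 155.34 %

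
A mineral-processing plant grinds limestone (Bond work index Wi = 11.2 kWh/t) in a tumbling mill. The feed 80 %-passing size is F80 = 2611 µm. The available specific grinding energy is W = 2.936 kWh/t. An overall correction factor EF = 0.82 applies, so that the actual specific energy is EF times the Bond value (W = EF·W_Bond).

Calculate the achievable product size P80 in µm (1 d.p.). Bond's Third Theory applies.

P80 = 376.5 µm

Bond:  W = 10 Wi (1/√P − 1/√F)
W_Bond = W / EF = 2.936 / 0.82 = 3.5805 kWh/t
P80^-0.5 = F80^-0.5 + W_Bond/(10 Wi)
  = 3.5805/(10·11.2) + 1/√2611 = 0.031969 + 0.019570 = 0.051539
P80 = (1/0.051539)² = 19.4028² = 376.47 µm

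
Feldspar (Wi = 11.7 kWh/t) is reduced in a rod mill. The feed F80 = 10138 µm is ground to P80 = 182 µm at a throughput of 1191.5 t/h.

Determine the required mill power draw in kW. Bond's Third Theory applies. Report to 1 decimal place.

W = 10 Wi (P80^-0.5 − F80^-0.5)
W = 10·11.7·(1/√182 − 1/√10138) = 10·11.7·(0.064193) = 7.5106 kWh/t
Mill draw = 7.5106 × 1191.5 = 8948.9 kW

P = 8948.9 kW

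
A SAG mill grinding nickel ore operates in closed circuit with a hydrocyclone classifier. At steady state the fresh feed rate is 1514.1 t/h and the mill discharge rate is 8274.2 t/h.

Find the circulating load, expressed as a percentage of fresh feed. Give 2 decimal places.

Discharge = new feed + return, hence
R = M − F = 8274.2 − 1514.1 = 6760.1 t/h
CL = 100·R/F = 100·6760.1/1514.1 = 446.48 %

CL = 446.48 %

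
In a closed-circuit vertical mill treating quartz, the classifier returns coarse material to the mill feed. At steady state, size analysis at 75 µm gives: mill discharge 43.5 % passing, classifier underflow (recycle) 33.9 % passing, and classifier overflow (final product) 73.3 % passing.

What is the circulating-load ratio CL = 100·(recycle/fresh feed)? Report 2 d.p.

CL = 310.42 %

Balance %-passing 75 µm (r = R/F):
(1+r)·d = r·u + o ⇒ r = (o−d)/(d−u)
r = (73.3 − 43.5)/(43.5 − 33.9) = 29.8/9.6 = 3.1042
CL = 100·r = 310.42 %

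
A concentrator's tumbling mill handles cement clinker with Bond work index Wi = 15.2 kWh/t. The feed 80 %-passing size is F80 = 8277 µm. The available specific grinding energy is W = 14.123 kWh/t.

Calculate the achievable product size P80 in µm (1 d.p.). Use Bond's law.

P80 = 92.6 µm

W_Bond = 10·Wi·(1/√P₈₀ − 1/√F₈₀)
⇒ 1/√P80 = W/(10·Wi) + 1/√F80
  = 14.1230/(10·15.2) + 1/√8277 = 0.092914 + 0.010992 = 0.103906
P80 = (1/0.103906)² = 9.6241² = 92.62 µm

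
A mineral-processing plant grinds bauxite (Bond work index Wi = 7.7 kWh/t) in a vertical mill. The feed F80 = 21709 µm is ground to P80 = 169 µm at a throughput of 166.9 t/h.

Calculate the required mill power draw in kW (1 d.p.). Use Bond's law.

P = 901.3 kW

Bond: W = 10·Wi·(1/√P80 − 1/√F80)
W = 10·7.7·(1/√169 − 1/√21709) = 10·7.7·(0.070136) = 5.4005 kWh/t
P = W·T = 5.4005·166.9 = 901.3 kW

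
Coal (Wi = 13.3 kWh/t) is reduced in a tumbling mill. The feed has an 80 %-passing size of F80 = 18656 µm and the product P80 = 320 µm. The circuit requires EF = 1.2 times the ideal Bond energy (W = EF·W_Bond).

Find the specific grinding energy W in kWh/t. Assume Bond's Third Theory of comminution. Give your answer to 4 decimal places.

W = 7.7534 kWh/t

W_Bond = 10·Wi·(1/√P₈₀ − 1/√F₈₀)
1/√320 = 0.055902;  1/√18656 = 0.007321
W = 10·13.3·(0.055902 − 0.007321) = 6.4612 kWh/t
With EF = 1.2: W = 6.4612·1.2 = 7.7534 kWh/t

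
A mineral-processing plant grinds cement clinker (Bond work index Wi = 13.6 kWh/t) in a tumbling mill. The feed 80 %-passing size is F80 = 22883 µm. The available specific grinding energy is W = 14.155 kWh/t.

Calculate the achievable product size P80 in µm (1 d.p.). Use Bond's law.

Bond: W = 10·Wi·(1/√P80 − 1/√F80)
1/√P80 = 1/√F80 + W/(10·Wi)
  = 14.1550/(10·13.6) + 1/√22883 = 0.104081 + 0.006611 = 0.110692
P80 = (1/0.110692)² = 9.0341² = 81.62 µm

P80 = 81.6 µm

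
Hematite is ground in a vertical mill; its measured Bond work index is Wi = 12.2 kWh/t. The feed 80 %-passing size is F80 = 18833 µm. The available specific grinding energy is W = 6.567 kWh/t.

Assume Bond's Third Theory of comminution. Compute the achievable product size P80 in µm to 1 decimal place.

P80 = 267.7 µm

W = 10 Wi / √P80 − 10 Wi / √F80
1/√P80 = 1/√F80 + W/(10·Wi)
  = 6.5670/(10·12.2) + 1/√18833 = 0.053828 + 0.007287 = 0.061115
P80 = (1/0.061115)² = 16.3627² = 267.74 µm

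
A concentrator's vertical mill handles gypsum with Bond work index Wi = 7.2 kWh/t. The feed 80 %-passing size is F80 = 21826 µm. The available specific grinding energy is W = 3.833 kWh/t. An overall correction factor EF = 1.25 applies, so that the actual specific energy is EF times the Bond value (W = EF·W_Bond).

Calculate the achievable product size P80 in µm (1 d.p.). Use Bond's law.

P80 = 410.5 µm

W = 10 Wi / √P80 − 10 Wi / √F80
W_Bond = W / EF = 3.833 / 1.25 = 3.0664 kWh/t
⇒ 1/√P80 = W_Bond/(10 Wi) + 1/√F80
  = 3.0664/(10·7.2) + 1/√21826 = 0.042589 + 0.006769 = 0.049358
P80 = (1/0.049358)² = 20.2603² = 410.48 µm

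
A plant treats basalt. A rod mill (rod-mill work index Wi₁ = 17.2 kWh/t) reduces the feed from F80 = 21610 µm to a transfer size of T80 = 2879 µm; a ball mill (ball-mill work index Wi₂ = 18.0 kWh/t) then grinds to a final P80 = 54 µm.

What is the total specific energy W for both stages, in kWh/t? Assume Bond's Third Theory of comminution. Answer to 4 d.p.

W_Bond = 10·Wi·(1/√P₈₀ − 1/√F₈₀)
Stage 1 (21610→2879 µm, Wi₁=17.2): W₁ = 10·17.2·(0.018637 − 0.006803) = 2.0355 kWh/t
Stage 2 (2879→54 µm, Wi₂=18.0): W₂ = 10·18.0·(0.136083 − 0.018637) = 21.1402 kWh/t
W = W₁ + W₂ = 2.0355 + 21.1402 = 23.1758 kWh/t

W = 23.1758 kWh/t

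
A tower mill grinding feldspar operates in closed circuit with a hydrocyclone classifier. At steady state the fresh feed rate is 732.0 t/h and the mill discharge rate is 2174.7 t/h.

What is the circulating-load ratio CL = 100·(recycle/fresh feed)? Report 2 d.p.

Steady state: M = F + R.
R = M − F = 2174.7 − 732.0 = 1442.7 t/h
CL = 100·R/F = 100·1442.7/732.0 = 197.09 %

CL = 197.09 %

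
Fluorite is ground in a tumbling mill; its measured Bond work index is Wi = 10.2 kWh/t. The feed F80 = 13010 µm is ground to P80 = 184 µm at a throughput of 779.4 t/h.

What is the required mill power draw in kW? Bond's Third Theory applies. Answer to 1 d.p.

P = 5163.7 kW

Bond: W = 10·Wi·(1/√P80 − 1/√F80)
W = 10·10.2·(1/√184 − 1/√13010) = 10·10.2·(0.064954) = 6.6253 kWh/t
Power = W × throughput = 6.6253 kWh/t × 779.4 t/h = 5163.7 kW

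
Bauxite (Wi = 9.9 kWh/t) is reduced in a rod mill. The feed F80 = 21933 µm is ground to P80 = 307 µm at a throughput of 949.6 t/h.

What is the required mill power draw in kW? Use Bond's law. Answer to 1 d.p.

W = 10 Wi (1/√P80 − 1/√F80)  [Bond]
W = 10·9.9·(1/√307 − 1/√21933) = 10·9.9·(0.050321) = 4.9818 kWh/t
P_mill = W·ṁ = 4.9818·949.6 = 4730.7 kW

P = 4730.7 kW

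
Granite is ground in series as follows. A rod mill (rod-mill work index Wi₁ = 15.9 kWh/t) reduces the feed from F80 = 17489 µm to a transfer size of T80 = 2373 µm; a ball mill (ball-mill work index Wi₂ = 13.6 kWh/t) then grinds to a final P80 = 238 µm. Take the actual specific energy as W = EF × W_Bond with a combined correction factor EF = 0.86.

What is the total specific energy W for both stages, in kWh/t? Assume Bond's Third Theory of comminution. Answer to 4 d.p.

W = 6.9535 kWh/t

Bond:  W = 10 Wi (1/√P − 1/√F)
Stage 1 (17489→2373 µm, Wi₁=15.9): W₁ = 10·15.9·(0.020528 − 0.007562) = 2.0617 kWh/t
Stage 2 (2373→238 µm, Wi₂=13.6): W₂ = 10·13.6·(0.064820 − 0.020528) = 6.0237 kWh/t
W = W₁ + W₂ = 2.0617 + 6.0237 = 8.0854 kWh/t
Apply correction: 8.0854 × 0.86 = 6.9535 kWh/t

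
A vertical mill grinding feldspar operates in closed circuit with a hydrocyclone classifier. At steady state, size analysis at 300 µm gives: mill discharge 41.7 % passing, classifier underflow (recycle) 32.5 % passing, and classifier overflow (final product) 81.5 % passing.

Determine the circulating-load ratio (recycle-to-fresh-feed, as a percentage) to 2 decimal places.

CL = 432.61 %

Mass balance on the −300 µm fraction:
d + r·d = r·u + o → r(d−u) = o−d
r = (81.5 − 41.7)/(41.7 − 32.5) = 39.8/9.2 = 4.3261
CL = 100·r = 432.61 %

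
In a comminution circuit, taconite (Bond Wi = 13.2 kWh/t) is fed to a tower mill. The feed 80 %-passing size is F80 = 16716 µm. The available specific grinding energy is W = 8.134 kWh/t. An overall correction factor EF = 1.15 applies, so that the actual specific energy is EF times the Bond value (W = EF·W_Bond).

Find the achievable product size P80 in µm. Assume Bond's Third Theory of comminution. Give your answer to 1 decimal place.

W = 10·Wi·[P80^(−½) − F80^(−½)]
W_Bond = W / EF = 8.134 / 1.15 = 7.0730 kWh/t
⇒ 1/√P80 = W_Bond/(10·Wi) + 1/√F80
  = 7.0730/(10·13.2) + 1/√16716 = 0.053584 + 0.007735 = 0.061318
P80 = (1/0.061318)² = 16.3084² = 265.96 µm

P80 = 266.0 µm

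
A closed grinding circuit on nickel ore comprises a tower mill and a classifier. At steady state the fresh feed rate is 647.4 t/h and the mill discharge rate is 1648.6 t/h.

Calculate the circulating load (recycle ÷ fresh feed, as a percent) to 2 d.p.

CL = 154.65 %

Mill node: discharge = fresh + recycle.
R = M − F = 1648.6 − 647.4 = 1001.2 t/h
CL = 100·R/F = 100·1001.2/647.4 = 154.65 %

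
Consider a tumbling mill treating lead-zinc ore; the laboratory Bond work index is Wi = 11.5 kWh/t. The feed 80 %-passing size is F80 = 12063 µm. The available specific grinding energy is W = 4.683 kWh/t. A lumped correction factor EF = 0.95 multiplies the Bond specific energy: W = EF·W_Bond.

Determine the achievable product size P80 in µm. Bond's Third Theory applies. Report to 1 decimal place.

W = 10·Wi·[P80^(−½) − F80^(−½)]
W_Bond = W / EF = 4.683 / 0.95 = 4.9295 kWh/t
P80^(−½) = W_Bond/(10 Wi) + F80^(−½)
  = 4.9295/(10·11.5) + 1/√12063 = 0.042865 + 0.009105 = 0.051970
P80 = (1/0.051970)² = 19.2419² = 370.25 µm

P80 = 370.3 µm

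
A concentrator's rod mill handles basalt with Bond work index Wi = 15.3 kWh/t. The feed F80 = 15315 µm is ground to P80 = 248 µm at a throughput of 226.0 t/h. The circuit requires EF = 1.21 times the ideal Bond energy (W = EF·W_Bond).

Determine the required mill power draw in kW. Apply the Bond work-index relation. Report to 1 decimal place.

Bond: W = 10·Wi·(1/√P80 − 1/√F80)
W = 10·15.3·(1/√248 − 1/√15315) = 10·15.3·(0.055420) = 8.4792 kWh/t
Corrected W = EF·W_Bond = 1.21·8.4792 = 10.2598 kWh/t
Mill draw = 10.2598 × 226.0 = 2318.7 kW

P = 2318.7 kW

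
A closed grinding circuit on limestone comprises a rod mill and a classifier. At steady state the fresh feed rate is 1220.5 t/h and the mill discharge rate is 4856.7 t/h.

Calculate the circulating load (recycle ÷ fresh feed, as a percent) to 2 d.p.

CL = 297.93 %

Discharge = new feed + return, hence
R = M − F = 4856.7 − 1220.5 = 3636.2 t/h
CL = 100·R/F = 100·3636.2/1220.5 = 297.93 %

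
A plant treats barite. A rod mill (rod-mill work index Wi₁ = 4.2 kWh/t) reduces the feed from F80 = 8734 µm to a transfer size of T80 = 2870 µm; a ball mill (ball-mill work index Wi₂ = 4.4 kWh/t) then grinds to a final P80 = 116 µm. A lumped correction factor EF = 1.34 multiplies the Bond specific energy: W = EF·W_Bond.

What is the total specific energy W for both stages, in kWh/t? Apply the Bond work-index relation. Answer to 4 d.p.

W = 4.8221 kWh/t

W_Bond = 10·Wi·(1/√P₈₀ − 1/√F₈₀)
Stage 1 (8734→2870 µm, Wi₁=4.2): W₁ = 10·4.2·(0.018666 − 0.010700) = 0.3346 kWh/t
Stage 2 (2870→116 µm, Wi₂=4.4): W₂ = 10·4.4·(0.092848 − 0.018666) = 3.2640 kWh/t
W = W₁ + W₂ = 0.3346 + 3.2640 = 3.5986 kWh/t
Apply correction: 3.5986 × 1.34 = 4.8221 kWh/t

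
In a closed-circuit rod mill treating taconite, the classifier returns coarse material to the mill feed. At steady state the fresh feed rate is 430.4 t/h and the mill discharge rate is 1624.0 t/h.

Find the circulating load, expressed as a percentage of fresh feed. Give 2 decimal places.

CL = 277.32 %

Steady state: M = F + R.
R = M − F = 1624.0 − 430.4 = 1193.6 t/h
CL = 100·R/F = 100·1193.6/430.4 = 277.32 %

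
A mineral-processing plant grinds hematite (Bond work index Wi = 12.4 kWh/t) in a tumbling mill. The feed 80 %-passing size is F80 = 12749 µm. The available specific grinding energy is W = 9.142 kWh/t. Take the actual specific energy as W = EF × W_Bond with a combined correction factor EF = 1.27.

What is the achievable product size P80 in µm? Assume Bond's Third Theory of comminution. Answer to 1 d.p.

P80 = 223.4 µm

W = 10·Wi·[P80^(−½) − F80^(−½)]
W_Bond = W / EF = 9.142 / 1.27 = 7.1984 kWh/t
⇒ 1/√P80 = W_Bond/(10 Wi) + 1/√F80
  = 7.1984/(10·12.4) + 1/√12749 = 0.058052 + 0.008856 = 0.066908
P80 = (1/0.066908)² = 14.9458² = 223.38 µm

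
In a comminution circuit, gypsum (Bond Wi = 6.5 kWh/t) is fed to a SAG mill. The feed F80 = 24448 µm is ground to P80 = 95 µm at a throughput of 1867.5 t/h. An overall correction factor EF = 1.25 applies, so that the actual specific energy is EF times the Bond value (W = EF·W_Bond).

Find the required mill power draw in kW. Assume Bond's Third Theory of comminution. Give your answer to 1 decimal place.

W = 10·Wi·(P80^(-½) − F80^(-½))
W = 10·6.5·(1/√95 − 1/√24448) = 10·6.5·(0.096202) = 6.2531 kWh/t
W_actual = 1.25 × 6.2531 = 7.8164 kWh/t
Power = W × throughput = 7.8164 kWh/t × 1867.5 t/h = 14597.2 kW

P = 14597.2 kW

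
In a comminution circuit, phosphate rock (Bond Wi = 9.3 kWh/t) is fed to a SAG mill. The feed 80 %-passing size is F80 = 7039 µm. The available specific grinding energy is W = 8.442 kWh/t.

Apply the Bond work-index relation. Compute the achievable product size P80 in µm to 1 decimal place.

W_Bond = 10·Wi·(1/√P₈₀ − 1/√F₈₀)
1/√P80 = 1/√F80 + W/(10·Wi)
  = 8.4420/(10·9.3) + 1/√7039 = 0.090774 + 0.011919 = 0.102693
P80 = (1/0.102693)² = 9.7377² = 94.82 µm

P80 = 94.8 µm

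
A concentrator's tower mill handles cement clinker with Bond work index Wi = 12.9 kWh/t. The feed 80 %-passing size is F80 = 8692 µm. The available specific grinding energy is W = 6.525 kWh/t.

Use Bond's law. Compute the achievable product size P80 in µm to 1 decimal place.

W = 10 Wi / √P80 − 10 Wi / √F80
P80^-0.5 = F80^-0.5 + W/(10 Wi)
  = 6.5250/(10·12.9) + 1/√8692 = 0.050581 + 0.010726 = 0.061307
P80 = (1/0.061307)² = 16.3112² = 266.06 µm

P80 = 266.1 µm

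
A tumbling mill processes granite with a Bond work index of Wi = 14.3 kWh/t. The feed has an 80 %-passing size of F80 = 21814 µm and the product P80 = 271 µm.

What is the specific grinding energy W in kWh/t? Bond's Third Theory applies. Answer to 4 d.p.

W = 10·Wi·[P80^(−½) − F80^(−½)]
1/√271 = 0.060746;  1/√21814 = 0.006771
W = 10·14.3·(0.060746 − 0.006771) = 7.7184 kWh/t

W = 7.7184 kWh/t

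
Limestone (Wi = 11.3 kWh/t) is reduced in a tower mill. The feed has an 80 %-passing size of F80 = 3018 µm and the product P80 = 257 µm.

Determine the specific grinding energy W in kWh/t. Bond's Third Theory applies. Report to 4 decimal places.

W = 10 Wi / √P80 − 10 Wi / √F80
1/√257 = 0.062378;  1/√3018 = 0.018203
W = 10·11.3·(0.062378 − 0.018203) = 4.9918 kWh/t

W = 4.9918 kWh/t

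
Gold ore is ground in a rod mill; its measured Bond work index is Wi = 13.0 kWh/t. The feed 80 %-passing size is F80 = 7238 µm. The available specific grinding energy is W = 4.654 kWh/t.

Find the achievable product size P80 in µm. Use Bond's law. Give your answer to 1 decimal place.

W = 10·Wi·(P80^(-½) − F80^(-½))
P80^(−½) = W/(10 Wi) + F80^(−½)
  = 4.6540/(10·13.0) + 1/√7238 = 0.035800 + 0.011754 = 0.047554
P80 = (1/0.047554)² = 21.0287² = 442.20 µm

P80 = 442.2 µm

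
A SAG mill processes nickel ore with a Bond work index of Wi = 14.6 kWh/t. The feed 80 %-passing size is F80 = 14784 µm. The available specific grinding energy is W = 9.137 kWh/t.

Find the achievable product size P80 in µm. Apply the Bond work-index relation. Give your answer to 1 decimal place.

W = 10 Wi (1/√P80 − 1/√F80)  [Bond]
P80^(−½) = W/(10 Wi) + F80^(−½)
  = 9.1370/(10·14.6) + 1/√14784 = 0.062582 + 0.008224 = 0.070807
P80 = (1/0.070807)² = 14.1230² = 199.46 µm

P80 = 199.5 µm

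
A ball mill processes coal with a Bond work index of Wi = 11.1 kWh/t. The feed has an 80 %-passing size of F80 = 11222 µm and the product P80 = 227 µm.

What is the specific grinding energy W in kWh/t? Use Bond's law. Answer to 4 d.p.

W = 6.3195 kWh/t

W = 10 Wi (P80^-0.5 − F80^-0.5)
1/√227 = 0.066372;  1/√11222 = 0.009440
W = 10·11.1·(0.066372 − 0.009440) = 6.3195 kWh/t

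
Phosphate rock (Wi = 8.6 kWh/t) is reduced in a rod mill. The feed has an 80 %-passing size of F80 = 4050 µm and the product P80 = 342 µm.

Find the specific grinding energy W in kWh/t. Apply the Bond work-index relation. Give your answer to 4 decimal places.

W = 10 Wi (1/√P80 − 1/√F80)  [Bond]
1/√342 = 0.054074;  1/√4050 = 0.015713
W = 10·8.6·(0.054074 − 0.015713) = 3.2990 kWh/t

W = 3.2990 kWh/t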